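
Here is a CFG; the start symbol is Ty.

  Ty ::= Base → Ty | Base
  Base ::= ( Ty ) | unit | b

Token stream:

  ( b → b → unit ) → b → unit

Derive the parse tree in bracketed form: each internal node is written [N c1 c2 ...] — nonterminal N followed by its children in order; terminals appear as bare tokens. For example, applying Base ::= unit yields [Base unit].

Ty
Base → Ty
( Ty ) → Ty
( Base → Ty ) → Ty
( b → Ty ) → Ty
( b → Base → Ty ) → Ty
( b → b → Ty ) → Ty
( b → b → Base ) → Ty
( b → b → unit ) → Ty
( b → b → unit ) → Base → Ty
( b → b → unit ) → b → Ty
( b → b → unit ) → b → Base
( b → b → unit ) → b → unit

[Ty [Base ( [Ty [Base b] → [Ty [Base b] → [Ty [Base unit]]]] )] → [Ty [Base b] → [Ty [Base unit]]]]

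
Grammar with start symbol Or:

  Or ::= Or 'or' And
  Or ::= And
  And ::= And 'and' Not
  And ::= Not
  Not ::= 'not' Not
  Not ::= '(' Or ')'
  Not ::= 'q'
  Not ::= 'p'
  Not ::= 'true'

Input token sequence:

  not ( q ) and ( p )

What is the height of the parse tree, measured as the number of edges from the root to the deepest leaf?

[Or [And [And [Not not [Not ( [Or [And [Not q]]] )]]] and [Not ( [Or [And [Not p]]] )]]]

8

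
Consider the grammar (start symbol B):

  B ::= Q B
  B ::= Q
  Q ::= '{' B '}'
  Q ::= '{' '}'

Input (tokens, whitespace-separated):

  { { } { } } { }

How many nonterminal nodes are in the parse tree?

8

[B [Q { [B [Q { }] [B [Q { }]]] }] [B [Q { }]]]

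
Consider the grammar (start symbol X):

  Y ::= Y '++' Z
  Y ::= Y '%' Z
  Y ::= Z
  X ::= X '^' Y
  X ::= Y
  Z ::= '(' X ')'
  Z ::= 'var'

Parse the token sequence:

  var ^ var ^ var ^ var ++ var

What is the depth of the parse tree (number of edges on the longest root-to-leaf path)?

[X [X [X [X [Y [Z var]]] ^ [Y [Z var]]] ^ [Y [Z var]]] ^ [Y [Y [Z var]] ++ [Z var]]]

6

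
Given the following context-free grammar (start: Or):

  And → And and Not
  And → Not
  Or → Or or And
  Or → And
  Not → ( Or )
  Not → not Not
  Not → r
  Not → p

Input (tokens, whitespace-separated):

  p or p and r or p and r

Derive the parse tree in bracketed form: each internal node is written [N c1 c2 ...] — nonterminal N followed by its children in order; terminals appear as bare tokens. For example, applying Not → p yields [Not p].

Or
Or or And
Or or And or And
And or And or And
Not or And or And
p or And or And
p or And and Not or And
p or Not and Not or And
p or p and Not or And
p or p and r or And
p or p and r or And and Not
p or p and r or Not and Not
p or p and r or p and Not
p or p and r or p and r

[Or [Or [Or [And [Not p]]] or [And [And [Not p]] and [Not r]]] or [And [And [Not p]] and [Not r]]]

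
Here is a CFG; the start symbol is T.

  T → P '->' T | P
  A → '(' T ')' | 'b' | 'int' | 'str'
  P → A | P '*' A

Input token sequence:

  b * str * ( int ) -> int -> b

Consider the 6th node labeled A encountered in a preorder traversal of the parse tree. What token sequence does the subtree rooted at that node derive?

[T [P [P [P [A b]] * [A str]] * [A ( [T [P [A int]]] )]] -> [T [P [A int]] -> [T [P [A b]]]]]

b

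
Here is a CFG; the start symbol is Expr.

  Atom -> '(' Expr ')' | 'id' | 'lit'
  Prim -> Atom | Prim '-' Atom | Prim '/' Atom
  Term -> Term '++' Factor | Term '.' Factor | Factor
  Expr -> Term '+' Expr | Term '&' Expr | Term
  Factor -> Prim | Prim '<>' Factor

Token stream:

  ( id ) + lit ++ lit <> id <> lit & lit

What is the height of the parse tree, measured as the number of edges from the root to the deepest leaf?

[Expr [Term [Factor [Prim [Atom ( [Expr [Term [Factor [Prim [Atom id]]]]] )]]]] + [Expr [Term [Term [Factor [Prim [Atom lit]]]] ++ [Factor [Prim [Atom lit]] <> [Factor [Prim [Atom id]] <> [Factor [Prim [Atom lit]]]]]] & [Expr [Term [Factor [Prim [Atom lit]]]]]]]

10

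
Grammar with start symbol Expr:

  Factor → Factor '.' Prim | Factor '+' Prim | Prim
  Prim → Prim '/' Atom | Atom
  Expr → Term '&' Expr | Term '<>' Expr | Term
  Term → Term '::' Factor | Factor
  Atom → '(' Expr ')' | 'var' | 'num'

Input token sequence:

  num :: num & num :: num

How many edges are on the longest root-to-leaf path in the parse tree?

[Expr [Term [Term [Factor [Prim [Atom num]]]] :: [Factor [Prim [Atom num]]]] & [Expr [Term [Term [Factor [Prim [Atom num]]]] :: [Factor [Prim [Atom num]]]]]]

7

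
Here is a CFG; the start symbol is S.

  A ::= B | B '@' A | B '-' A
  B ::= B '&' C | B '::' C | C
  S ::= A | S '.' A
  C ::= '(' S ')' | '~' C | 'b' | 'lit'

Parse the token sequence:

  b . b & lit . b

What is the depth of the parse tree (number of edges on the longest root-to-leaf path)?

6

[S [S [S [A [B [C b]]]] . [A [B [B [C b]] & [C lit]]]] . [A [B [C b]]]]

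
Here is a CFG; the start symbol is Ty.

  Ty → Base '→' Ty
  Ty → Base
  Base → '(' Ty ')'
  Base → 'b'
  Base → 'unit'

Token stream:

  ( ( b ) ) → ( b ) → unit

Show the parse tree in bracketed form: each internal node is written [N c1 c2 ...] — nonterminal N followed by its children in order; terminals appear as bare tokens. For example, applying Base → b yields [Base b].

Ty
Base → Ty
( Ty ) → Ty
( Base ) → Ty
( ( Ty ) ) → Ty
( ( Base ) ) → Ty
( ( b ) ) → Ty
( ( b ) ) → Base → Ty
( ( b ) ) → ( Ty ) → Ty
( ( b ) ) → ( Base ) → Ty
( ( b ) ) → ( b ) → Ty
( ( b ) ) → ( b ) → Base
( ( b ) ) → ( b ) → unit

[Ty [Base ( [Ty [Base ( [Ty [Base b]] )]] )] → [Ty [Base ( [Ty [Base b]] )] → [Ty [Base unit]]]]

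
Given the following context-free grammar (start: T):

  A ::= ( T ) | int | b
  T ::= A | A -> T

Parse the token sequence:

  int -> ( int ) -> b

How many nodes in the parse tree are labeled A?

4

[T [A int] -> [T [A ( [T [A int]] )] -> [T [A b]]]]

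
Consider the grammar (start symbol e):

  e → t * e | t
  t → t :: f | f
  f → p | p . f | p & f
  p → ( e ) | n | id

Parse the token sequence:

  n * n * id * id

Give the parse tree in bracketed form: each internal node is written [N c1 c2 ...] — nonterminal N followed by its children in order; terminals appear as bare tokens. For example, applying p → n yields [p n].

[e [t [f [p n]]] * [e [t [f [p n]]] * [e [t [f [p id]]] * [e [t [f [p id]]]]]]]

e
t * e
f * e
p * e
n * e
n * t * e
n * f * e
n * p * e
n * n * e
n * n * t * e
n * n * f * e
n * n * p * e
n * n * id * e
n * n * id * t
n * n * id * f
n * n * id * p
n * n * id * id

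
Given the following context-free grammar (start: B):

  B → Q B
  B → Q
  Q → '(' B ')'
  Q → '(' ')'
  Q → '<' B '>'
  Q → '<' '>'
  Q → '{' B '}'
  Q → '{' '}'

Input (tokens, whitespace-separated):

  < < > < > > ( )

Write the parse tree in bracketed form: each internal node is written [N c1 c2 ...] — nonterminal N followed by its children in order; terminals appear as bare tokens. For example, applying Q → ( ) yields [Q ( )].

B
Q B
< B > B
< Q B > B
< < > B > B
< < > Q > B
< < > < > > B
< < > < > > Q
< < > < > > ( )

[B [Q < [B [Q < >] [B [Q < >]]] >] [B [Q ( )]]]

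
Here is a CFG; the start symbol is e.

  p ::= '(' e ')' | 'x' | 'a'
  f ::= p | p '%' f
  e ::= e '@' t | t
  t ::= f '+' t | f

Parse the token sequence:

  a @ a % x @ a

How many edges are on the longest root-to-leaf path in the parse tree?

6

[e [e [e [t [f [p a]]]] @ [t [f [p a] % [f [p x]]]]] @ [t [f [p a]]]]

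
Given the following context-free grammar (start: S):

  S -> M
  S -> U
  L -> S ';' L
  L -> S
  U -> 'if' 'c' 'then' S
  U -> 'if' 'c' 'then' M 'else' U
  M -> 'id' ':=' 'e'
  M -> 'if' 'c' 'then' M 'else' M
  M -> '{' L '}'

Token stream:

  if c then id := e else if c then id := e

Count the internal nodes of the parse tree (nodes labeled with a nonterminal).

[S [U if c then [M id := e] else [U if c then [S [M id := e]]]]]

6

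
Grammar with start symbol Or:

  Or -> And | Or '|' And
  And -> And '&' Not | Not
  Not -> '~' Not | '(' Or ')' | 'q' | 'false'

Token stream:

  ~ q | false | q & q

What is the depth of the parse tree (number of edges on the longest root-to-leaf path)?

[Or [Or [Or [And [Not ~ [Not q]]]] | [And [Not false]]] | [And [And [Not q]] & [Not q]]]

6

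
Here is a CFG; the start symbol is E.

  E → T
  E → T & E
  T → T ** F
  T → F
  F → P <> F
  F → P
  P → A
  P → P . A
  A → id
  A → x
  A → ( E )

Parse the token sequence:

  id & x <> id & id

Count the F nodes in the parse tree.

[E [T [F [P [A id]]]] & [E [T [F [P [A x]] <> [F [P [A id]]]]] & [E [T [F [P [A id]]]]]]]

4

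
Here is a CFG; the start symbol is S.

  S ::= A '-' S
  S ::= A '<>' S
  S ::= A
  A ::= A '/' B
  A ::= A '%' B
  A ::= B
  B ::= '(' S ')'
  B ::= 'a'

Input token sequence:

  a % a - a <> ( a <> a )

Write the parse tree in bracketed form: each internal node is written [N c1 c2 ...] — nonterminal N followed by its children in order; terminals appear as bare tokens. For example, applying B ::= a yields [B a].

S
A - S
A % B - S
B % B - S
a % B - S
a % a - S
a % a - A <> S
a % a - B <> S
a % a - a <> S
a % a - a <> A
a % a - a <> B
a % a - a <> ( S )
a % a - a <> ( A <> S )
a % a - a <> ( B <> S )
a % a - a <> ( a <> S )
a % a - a <> ( a <> A )
a % a - a <> ( a <> B )
a % a - a <> ( a <> a )

[S [A [A [B a]] % [B a]] - [S [A [B a]] <> [S [A [B ( [S [A [B a]] <> [S [A [B a]]]] )]]]]]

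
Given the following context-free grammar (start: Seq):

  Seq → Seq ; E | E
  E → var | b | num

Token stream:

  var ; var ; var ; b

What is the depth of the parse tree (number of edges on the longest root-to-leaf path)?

[Seq [Seq [Seq [Seq [E var]] ; [E var]] ; [E var]] ; [E b]]

5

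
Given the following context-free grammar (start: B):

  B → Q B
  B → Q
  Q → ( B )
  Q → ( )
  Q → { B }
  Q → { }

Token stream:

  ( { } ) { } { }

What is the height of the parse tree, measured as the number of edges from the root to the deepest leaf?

[B [Q ( [B [Q { }]] )] [B [Q { }] [B [Q { }]]]]

4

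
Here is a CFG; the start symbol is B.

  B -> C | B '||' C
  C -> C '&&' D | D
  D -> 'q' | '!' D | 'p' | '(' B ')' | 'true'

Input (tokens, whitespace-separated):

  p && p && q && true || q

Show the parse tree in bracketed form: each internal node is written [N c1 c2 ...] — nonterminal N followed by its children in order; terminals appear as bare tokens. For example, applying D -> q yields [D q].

[B [B [C [C [C [C [D p]] && [D p]] && [D q]] && [D true]]] || [C [D q]]]

B
B || C
C || C
C && D || C
C && D && D || C
C && D && D && D || C
D && D && D && D || C
p && D && D && D || C
p && p && D && D || C
p && p && q && D || C
p && p && q && true || C
p && p && q && true || D
p && p && q && true || q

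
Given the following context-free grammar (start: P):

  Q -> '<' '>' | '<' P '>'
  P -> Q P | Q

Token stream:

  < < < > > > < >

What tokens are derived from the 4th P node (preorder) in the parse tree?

< >

[P [Q < [P [Q < [P [Q < >]] >]] >] [P [Q < >]]]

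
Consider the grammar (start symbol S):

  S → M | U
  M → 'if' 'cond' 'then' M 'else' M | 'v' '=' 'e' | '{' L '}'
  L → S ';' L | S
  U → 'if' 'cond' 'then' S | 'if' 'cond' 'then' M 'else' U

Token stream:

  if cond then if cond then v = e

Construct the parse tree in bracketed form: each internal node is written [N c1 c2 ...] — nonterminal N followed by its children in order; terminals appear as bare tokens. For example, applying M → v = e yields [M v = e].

[S [U if cond then [S [U if cond then [S [M v = e]]]]]]

S
U
if cond then S
if cond then U
if cond then if cond then S
if cond then if cond then M
if cond then if cond then v = e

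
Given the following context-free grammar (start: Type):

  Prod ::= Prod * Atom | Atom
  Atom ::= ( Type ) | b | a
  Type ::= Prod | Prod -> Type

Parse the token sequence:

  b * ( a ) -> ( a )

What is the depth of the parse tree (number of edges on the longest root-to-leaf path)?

[Type [Prod [Prod [Atom b]] * [Atom ( [Type [Prod [Atom a]]] )]] -> [Type [Prod [Atom ( [Type [Prod [Atom a]]] )]]]]

7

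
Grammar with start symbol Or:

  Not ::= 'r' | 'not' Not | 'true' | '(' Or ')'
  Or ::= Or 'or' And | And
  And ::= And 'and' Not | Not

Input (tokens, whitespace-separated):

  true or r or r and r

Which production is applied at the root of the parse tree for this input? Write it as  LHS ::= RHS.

[Or [Or [Or [And [Not true]]] or [And [Not r]]] or [And [And [Not r]] and [Not r]]]

Or ::= Or 'or' And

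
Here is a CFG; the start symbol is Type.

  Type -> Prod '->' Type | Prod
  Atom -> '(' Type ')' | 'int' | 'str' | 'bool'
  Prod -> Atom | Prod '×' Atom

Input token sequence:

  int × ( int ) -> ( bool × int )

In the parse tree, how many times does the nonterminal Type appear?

4

[Type [Prod [Prod [Atom int]] × [Atom ( [Type [Prod [Atom int]]] )]] -> [Type [Prod [Atom ( [Type [Prod [Prod [Atom bool]] × [Atom int]]] )]]]]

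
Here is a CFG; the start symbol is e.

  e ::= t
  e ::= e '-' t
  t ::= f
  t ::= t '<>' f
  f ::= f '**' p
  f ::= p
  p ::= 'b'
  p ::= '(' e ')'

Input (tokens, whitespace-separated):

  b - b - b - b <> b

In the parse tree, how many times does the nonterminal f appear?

5

[e [e [e [e [t [f [p b]]]] - [t [f [p b]]]] - [t [f [p b]]]] - [t [t [f [p b]]] <> [f [p b]]]]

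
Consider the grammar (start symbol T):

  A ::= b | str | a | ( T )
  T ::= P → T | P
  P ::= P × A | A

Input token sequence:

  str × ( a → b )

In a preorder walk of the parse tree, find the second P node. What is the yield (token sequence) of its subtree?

str

[T [P [P [A str]] × [A ( [T [P [A a]] → [T [P [A b]]]] )]]]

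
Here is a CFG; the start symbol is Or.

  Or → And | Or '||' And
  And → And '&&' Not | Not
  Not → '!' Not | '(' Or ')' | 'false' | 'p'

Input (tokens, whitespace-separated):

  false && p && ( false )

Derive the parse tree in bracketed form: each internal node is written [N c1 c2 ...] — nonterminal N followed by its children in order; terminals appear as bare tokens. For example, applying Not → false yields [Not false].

Or
And
And && Not
And && Not && Not
Not && Not && Not
false && Not && Not
false && p && Not
false && p && ( Or )
false && p && ( And )
false && p && ( Not )
false && p && ( false )

[Or [And [And [And [Not false]] && [Not p]] && [Not ( [Or [And [Not false]]] )]]]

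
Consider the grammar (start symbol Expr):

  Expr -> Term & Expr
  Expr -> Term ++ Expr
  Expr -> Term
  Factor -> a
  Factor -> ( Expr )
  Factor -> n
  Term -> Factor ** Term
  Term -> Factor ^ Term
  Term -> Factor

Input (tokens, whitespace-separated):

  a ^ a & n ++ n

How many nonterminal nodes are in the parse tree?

11

[Expr [Term [Factor a] ^ [Term [Factor a]]] & [Expr [Term [Factor n]] ++ [Expr [Term [Factor n]]]]]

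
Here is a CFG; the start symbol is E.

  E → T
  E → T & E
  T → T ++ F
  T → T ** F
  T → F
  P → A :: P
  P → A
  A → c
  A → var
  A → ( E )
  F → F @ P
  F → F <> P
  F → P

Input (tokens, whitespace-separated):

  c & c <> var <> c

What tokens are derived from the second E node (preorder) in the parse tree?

c <> var <> c

[E [T [F [P [A c]]]] & [E [T [F [F [F [P [A c]]] <> [P [A var]]] <> [P [A c]]]]]]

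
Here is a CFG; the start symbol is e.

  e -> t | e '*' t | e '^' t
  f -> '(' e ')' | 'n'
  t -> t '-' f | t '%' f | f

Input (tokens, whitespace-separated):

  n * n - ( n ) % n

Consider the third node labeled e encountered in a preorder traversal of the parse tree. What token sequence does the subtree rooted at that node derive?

n

[e [e [t [f n]]] * [t [t [t [f n]] - [f ( [e [t [f n]]] )]] % [f n]]]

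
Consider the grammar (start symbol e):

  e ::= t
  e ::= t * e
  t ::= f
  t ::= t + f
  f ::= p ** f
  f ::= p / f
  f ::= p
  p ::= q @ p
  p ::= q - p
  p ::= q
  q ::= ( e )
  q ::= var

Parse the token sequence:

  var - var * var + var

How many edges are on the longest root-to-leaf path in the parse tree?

[e [t [f [p [q var] - [p [q var]]]]] * [e [t [t [f [p [q var]]]] + [f [p [q var]]]]]]

7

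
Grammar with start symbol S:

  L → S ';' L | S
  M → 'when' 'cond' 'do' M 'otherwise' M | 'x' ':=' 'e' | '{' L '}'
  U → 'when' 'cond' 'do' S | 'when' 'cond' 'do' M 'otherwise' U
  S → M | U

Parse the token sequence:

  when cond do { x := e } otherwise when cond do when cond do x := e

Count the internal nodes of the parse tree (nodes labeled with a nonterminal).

11

[S [U when cond do [M { [L [S [M x := e]]] }] otherwise [U when cond do [S [U when cond do [S [M x := e]]]]]]]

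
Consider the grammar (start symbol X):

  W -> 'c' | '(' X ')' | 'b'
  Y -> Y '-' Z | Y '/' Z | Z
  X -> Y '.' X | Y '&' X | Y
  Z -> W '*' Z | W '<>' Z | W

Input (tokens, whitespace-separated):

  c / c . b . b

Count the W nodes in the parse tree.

4

[X [Y [Y [Z [W c]]] / [Z [W c]]] . [X [Y [Z [W b]]] . [X [Y [Z [W b]]]]]]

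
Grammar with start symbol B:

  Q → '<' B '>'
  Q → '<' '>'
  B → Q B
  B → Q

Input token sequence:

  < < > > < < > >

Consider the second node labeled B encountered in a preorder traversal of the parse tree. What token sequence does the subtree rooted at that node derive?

< >

[B [Q < [B [Q < >]] >] [B [Q < [B [Q < >]] >]]]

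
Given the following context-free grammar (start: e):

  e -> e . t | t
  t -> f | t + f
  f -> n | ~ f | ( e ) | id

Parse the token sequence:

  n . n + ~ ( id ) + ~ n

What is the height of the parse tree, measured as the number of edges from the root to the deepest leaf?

[e [e [t [f n]]] . [t [t [t [f n]] + [f ~ [f ( [e [t [f id]]] )]]] + [f ~ [f n]]]]

8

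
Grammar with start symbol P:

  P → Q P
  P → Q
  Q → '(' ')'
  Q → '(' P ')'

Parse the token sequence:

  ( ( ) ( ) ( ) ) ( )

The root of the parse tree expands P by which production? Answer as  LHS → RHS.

[P [Q ( [P [Q ( )] [P [Q ( )] [P [Q ( )]]]] )] [P [Q ( )]]]

P → Q P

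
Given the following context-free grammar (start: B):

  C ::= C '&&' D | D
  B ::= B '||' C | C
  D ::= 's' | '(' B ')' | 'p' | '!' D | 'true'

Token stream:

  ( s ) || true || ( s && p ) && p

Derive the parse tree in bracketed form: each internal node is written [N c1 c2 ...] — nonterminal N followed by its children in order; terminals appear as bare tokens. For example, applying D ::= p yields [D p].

[B [B [B [C [D ( [B [C [D s]]] )]]] || [C [D true]]] || [C [C [D ( [B [C [C [D s]] && [D p]]] )]] && [D p]]]

B
B || C
B || C || C
C || C || C
D || C || C
( B ) || C || C
( C ) || C || C
( D ) || C || C
( s ) || C || C
( s ) || D || C
( s ) || true || C
( s ) || true || C && D
( s ) || true || D && D
( s ) || true || ( B ) && D
( s ) || true || ( C ) && D
( s ) || true || ( C && D ) && D
( s ) || true || ( D && D ) && D
( s ) || true || ( s && D ) && D
( s ) || true || ( s && p ) && D
( s ) || true || ( s && p ) && p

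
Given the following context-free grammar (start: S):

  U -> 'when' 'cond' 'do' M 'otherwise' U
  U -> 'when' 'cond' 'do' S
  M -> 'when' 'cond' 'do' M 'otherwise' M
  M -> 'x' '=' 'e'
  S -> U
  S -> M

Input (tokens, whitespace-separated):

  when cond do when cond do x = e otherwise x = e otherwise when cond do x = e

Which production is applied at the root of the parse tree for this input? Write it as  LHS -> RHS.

[S [U when cond do [M when cond do [M x = e] otherwise [M x = e]] otherwise [U when cond do [S [M x = e]]]]]

S -> U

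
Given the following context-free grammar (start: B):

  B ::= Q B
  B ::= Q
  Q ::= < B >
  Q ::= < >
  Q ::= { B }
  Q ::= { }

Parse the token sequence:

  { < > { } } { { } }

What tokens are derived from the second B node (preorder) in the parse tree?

< > { }

[B [Q { [B [Q < >] [B [Q { }]]] }] [B [Q { [B [Q { }]] }]]]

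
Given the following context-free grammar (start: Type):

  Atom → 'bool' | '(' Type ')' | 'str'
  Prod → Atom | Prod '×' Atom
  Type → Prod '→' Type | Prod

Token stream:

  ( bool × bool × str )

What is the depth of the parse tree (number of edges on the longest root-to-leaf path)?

8

[Type [Prod [Atom ( [Type [Prod [Prod [Prod [Atom bool]] × [Atom bool]] × [Atom str]]] )]]]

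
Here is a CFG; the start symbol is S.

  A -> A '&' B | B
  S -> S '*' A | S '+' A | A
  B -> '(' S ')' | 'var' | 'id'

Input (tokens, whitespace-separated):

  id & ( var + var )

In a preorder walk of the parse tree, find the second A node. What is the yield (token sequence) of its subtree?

id

[S [A [A [B id]] & [B ( [S [S [A [B var]]] + [A [B var]]] )]]]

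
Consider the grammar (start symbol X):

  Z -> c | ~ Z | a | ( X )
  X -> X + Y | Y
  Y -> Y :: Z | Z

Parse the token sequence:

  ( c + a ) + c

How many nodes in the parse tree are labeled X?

[X [X [Y [Z ( [X [X [Y [Z c]]] + [Y [Z a]]] )]]] + [Y [Z c]]]

4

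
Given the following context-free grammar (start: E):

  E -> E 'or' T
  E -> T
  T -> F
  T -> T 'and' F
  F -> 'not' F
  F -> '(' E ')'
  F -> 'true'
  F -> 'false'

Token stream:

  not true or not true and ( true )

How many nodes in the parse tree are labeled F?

[E [E [T [F not [F true]]]] or [T [T [F not [F true]]] and [F ( [E [T [F true]]] )]]]

6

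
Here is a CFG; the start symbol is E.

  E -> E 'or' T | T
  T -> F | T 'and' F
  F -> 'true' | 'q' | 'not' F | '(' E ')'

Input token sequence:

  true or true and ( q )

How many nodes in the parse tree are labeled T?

4

[E [E [T [F true]]] or [T [T [F true]] and [F ( [E [T [F q]]] )]]]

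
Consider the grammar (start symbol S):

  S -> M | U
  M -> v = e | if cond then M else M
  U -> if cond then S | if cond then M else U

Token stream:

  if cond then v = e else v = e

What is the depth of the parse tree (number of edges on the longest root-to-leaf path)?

3

[S [M if cond then [M v = e] else [M v = e]]]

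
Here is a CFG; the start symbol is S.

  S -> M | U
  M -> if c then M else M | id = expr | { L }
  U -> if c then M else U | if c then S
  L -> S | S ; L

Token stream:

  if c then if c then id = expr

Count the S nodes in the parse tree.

3

[S [U if c then [S [U if c then [S [M id = expr]]]]]]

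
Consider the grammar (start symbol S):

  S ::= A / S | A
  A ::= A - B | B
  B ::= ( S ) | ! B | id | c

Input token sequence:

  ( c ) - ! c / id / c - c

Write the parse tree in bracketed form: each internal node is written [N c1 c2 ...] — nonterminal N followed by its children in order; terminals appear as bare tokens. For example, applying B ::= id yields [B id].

[S [A [A [B ( [S [A [B c]]] )]] - [B ! [B c]]] / [S [A [B id]] / [S [A [A [B c]] - [B c]]]]]

S
A / S
A - B / S
B - B / S
( S ) - B / S
( A ) - B / S
( B ) - B / S
( c ) - B / S
( c ) - ! B / S
( c ) - ! c / S
( c ) - ! c / A / S
( c ) - ! c / B / S
( c ) - ! c / id / S
( c ) - ! c / id / A
( c ) - ! c / id / A - B
( c ) - ! c / id / B - B
( c ) - ! c / id / c - B
( c ) - ! c / id / c - c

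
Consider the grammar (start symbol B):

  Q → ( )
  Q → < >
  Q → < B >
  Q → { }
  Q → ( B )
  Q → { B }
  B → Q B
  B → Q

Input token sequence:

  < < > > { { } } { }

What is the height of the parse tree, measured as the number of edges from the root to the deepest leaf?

5

[B [Q < [B [Q < >]] >] [B [Q { [B [Q { }]] }] [B [Q { }]]]]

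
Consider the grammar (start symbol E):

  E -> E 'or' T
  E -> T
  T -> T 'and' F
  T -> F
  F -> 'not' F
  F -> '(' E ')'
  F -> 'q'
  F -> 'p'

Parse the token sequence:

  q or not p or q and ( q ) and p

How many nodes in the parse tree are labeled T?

6

[E [E [E [T [F q]]] or [T [F not [F p]]]] or [T [T [T [F q]] and [F ( [E [T [F q]]] )]] and [F p]]]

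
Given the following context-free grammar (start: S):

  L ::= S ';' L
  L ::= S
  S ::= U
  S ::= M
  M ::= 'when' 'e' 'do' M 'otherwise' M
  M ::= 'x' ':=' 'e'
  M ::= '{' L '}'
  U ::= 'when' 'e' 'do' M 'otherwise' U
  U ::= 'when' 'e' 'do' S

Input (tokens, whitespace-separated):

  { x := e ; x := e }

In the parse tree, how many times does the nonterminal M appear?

3

[S [M { [L [S [M x := e]] ; [L [S [M x := e]]]] }]]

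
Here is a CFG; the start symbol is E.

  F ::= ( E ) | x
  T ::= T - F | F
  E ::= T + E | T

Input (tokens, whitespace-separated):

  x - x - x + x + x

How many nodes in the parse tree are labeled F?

[E [T [T [T [F x]] - [F x]] - [F x]] + [E [T [F x]] + [E [T [F x]]]]]

5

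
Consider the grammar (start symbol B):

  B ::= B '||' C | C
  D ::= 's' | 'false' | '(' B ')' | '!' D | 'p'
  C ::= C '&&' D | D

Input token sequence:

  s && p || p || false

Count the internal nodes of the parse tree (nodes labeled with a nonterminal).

11

[B [B [B [C [C [D s]] && [D p]]] || [C [D p]]] || [C [D false]]]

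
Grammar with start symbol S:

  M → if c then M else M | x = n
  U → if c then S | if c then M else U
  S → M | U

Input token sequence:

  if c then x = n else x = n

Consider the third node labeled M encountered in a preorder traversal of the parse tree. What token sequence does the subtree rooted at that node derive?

x = n

[S [M if c then [M x = n] else [M x = n]]]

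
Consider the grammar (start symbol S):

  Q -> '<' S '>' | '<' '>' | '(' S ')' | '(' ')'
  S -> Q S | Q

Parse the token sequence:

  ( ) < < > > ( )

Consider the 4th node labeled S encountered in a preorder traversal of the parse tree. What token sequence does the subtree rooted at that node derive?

( )

[S [Q ( )] [S [Q < [S [Q < >]] >] [S [Q ( )]]]]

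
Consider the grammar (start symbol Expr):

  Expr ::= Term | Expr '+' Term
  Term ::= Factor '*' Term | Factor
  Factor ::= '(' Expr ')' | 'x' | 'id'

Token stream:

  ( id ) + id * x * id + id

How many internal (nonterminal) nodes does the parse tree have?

[Expr [Expr [Expr [Term [Factor ( [Expr [Term [Factor id]]] )]]] + [Term [Factor id] * [Term [Factor x] * [Term [Factor id]]]]] + [Term [Factor id]]]

16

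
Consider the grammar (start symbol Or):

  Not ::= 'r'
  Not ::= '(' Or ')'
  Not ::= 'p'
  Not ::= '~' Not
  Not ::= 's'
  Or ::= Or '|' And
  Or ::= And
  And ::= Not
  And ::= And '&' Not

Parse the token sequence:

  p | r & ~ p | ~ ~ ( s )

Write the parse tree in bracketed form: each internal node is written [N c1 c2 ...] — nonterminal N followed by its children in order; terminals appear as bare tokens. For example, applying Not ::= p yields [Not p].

Or
Or | And
Or | And | And
And | And | And
Not | And | And
p | And | And
p | And & Not | And
p | Not & Not | And
p | r & Not | And
p | r & ~ Not | And
p | r & ~ p | And
p | r & ~ p | Not
p | r & ~ p | ~ Not
p | r & ~ p | ~ ~ Not
p | r & ~ p | ~ ~ ( Or )
p | r & ~ p | ~ ~ ( And )
p | r & ~ p | ~ ~ ( Not )
p | r & ~ p | ~ ~ ( s )

[Or [Or [Or [And [Not p]]] | [And [And [Not r]] & [Not ~ [Not p]]]] | [And [Not ~ [Not ~ [Not ( [Or [And [Not s]]] )]]]]]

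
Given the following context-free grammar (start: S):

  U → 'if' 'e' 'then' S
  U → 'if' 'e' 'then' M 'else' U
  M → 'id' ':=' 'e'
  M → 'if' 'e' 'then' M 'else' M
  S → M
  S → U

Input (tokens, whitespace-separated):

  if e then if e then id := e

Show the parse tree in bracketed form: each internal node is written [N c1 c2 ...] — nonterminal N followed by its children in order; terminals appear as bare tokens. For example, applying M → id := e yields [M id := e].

[S [U if e then [S [U if e then [S [M id := e]]]]]]

S
U
if e then S
if e then U
if e then if e then S
if e then if e then M
if e then if e then id := e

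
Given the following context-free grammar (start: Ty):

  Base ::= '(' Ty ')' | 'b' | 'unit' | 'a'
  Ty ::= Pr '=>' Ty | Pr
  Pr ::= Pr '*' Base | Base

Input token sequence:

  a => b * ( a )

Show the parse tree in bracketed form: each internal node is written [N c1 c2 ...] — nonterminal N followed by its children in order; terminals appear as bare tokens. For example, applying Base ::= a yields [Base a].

Ty
Pr => Ty
Base => Ty
a => Ty
a => Pr
a => Pr * Base
a => Base * Base
a => b * Base
a => b * ( Ty )
a => b * ( Pr )
a => b * ( Base )
a => b * ( a )

[Ty [Pr [Base a]] => [Ty [Pr [Pr [Base b]] * [Base ( [Ty [Pr [Base a]]] )]]]]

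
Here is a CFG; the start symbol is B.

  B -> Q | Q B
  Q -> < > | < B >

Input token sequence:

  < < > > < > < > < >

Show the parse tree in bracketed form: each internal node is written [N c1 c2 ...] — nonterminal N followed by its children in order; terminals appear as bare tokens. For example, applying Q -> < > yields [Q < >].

B
Q B
< B > B
< Q > B
< < > > B
< < > > Q B
< < > > < > B
< < > > < > Q B
< < > > < > < > B
< < > > < > < > Q
< < > > < > < > < >

[B [Q < [B [Q < >]] >] [B [Q < >] [B [Q < >] [B [Q < >]]]]]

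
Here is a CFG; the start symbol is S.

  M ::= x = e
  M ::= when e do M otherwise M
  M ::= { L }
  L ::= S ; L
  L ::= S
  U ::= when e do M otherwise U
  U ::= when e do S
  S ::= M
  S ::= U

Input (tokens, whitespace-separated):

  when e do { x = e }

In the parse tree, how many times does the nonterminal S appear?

[S [U when e do [S [M { [L [S [M x = e]]] }]]]]

3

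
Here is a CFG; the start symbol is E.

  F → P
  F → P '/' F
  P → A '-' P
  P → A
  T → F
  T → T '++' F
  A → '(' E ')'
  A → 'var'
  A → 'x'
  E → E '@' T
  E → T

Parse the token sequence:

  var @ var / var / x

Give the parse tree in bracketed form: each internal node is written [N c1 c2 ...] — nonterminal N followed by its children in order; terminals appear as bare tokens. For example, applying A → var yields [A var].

[E [E [T [F [P [A var]]]]] @ [T [F [P [A var]] / [F [P [A var]] / [F [P [A x]]]]]]]

E
E @ T
T @ T
F @ T
P @ T
A @ T
var @ T
var @ F
var @ P / F
var @ A / F
var @ var / F
var @ var / P / F
var @ var / A / F
var @ var / var / F
var @ var / var / P
var @ var / var / A
var @ var / var / x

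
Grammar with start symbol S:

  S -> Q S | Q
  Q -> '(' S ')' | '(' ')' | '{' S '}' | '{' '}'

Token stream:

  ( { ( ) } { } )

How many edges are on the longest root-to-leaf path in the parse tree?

6

[S [Q ( [S [Q { [S [Q ( )]] }] [S [Q { }]]] )]]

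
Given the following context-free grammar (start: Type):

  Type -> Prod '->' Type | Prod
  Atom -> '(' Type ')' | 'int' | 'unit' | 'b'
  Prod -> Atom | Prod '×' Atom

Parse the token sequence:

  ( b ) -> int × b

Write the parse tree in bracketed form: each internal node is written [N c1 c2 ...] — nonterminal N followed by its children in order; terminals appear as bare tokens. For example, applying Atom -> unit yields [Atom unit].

Type
Prod -> Type
Atom -> Type
( Type ) -> Type
( Prod ) -> Type
( Atom ) -> Type
( b ) -> Type
( b ) -> Prod
( b ) -> Prod × Atom
( b ) -> Atom × Atom
( b ) -> int × Atom
( b ) -> int × b

[Type [Prod [Atom ( [Type [Prod [Atom b]]] )]] -> [Type [Prod [Prod [Atom int]] × [Atom b]]]]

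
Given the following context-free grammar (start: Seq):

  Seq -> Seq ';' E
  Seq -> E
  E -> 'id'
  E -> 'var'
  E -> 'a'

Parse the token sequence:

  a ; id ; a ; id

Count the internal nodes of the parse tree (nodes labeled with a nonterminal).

8

[Seq [Seq [Seq [Seq [E a]] ; [E id]] ; [E a]] ; [E id]]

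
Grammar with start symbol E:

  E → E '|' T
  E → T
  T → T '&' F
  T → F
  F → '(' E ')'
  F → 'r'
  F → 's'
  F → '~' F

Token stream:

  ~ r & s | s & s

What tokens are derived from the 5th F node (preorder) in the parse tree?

[E [E [T [T [F ~ [F r]]] & [F s]]] | [T [T [F s]] & [F s]]]

s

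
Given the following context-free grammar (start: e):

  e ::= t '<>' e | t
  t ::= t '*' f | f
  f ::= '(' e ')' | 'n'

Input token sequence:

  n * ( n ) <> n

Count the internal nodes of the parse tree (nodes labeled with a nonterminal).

11

[e [t [t [f n]] * [f ( [e [t [f n]]] )]] <> [e [t [f n]]]]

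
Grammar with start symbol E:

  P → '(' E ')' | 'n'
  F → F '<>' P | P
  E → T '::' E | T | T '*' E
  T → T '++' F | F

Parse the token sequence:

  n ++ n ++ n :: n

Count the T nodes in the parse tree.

[E [T [T [T [F [P n]]] ++ [F [P n]]] ++ [F [P n]]] :: [E [T [F [P n]]]]]

4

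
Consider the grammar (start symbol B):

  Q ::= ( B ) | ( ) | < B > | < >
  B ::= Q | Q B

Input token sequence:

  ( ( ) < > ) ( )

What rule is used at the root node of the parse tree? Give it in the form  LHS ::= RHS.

B ::= Q B

[B [Q ( [B [Q ( )] [B [Q < >]]] )] [B [Q ( )]]]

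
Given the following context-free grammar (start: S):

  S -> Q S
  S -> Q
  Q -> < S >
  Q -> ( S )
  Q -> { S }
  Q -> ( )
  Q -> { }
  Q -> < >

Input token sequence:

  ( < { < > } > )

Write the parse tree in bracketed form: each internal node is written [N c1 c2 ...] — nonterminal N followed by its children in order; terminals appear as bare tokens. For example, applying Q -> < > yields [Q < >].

S
Q
( S )
( Q )
( < S > )
( < Q > )
( < { S } > )
( < { Q } > )
( < { < > } > )

[S [Q ( [S [Q < [S [Q { [S [Q < >]] }]] >]] )]]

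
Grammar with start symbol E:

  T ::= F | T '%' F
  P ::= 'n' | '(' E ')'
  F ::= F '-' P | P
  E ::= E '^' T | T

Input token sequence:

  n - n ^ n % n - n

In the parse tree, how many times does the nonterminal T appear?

[E [E [T [F [F [P n]] - [P n]]]] ^ [T [T [F [P n]]] % [F [F [P n]] - [P n]]]]

3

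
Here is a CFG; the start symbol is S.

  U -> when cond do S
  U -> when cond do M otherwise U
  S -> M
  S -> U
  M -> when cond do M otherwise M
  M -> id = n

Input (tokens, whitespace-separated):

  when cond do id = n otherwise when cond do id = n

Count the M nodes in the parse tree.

2

[S [U when cond do [M id = n] otherwise [U when cond do [S [M id = n]]]]]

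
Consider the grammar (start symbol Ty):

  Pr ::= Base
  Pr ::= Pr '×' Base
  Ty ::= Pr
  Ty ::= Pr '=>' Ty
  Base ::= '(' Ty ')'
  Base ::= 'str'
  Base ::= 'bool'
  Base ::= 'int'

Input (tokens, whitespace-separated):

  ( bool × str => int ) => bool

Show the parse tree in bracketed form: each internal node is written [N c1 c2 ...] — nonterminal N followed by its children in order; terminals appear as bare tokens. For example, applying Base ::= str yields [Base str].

[Ty [Pr [Base ( [Ty [Pr [Pr [Base bool]] × [Base str]] => [Ty [Pr [Base int]]]] )]] => [Ty [Pr [Base bool]]]]

Ty
Pr => Ty
Base => Ty
( Ty ) => Ty
( Pr => Ty ) => Ty
( Pr × Base => Ty ) => Ty
( Base × Base => Ty ) => Ty
( bool × Base => Ty ) => Ty
( bool × str => Ty ) => Ty
( bool × str => Pr ) => Ty
( bool × str => Base ) => Ty
( bool × str => int ) => Ty
( bool × str => int ) => Pr
( bool × str => int ) => Base
( bool × str => int ) => bool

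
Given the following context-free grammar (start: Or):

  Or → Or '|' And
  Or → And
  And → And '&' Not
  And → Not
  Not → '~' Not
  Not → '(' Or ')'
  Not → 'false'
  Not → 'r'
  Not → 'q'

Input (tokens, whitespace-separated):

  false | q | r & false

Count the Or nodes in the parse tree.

[Or [Or [Or [And [Not false]]] | [And [Not q]]] | [And [And [Not r]] & [Not false]]]

3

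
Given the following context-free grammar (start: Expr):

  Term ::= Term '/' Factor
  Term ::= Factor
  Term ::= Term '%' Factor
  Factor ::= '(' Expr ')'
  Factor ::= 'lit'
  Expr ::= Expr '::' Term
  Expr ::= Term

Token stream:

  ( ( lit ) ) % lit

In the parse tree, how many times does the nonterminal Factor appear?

[Expr [Term [Term [Factor ( [Expr [Term [Factor ( [Expr [Term [Factor lit]]] )]]] )]] % [Factor lit]]]

4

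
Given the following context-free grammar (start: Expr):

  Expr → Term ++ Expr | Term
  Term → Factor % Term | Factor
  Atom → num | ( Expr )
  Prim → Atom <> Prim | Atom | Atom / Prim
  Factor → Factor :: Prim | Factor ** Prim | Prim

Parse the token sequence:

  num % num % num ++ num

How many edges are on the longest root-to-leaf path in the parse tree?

7

[Expr [Term [Factor [Prim [Atom num]]] % [Term [Factor [Prim [Atom num]]] % [Term [Factor [Prim [Atom num]]]]]] ++ [Expr [Term [Factor [Prim [Atom num]]]]]]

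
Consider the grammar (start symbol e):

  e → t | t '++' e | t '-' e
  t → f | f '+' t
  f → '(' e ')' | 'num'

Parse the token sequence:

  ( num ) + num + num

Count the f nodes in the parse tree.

4

[e [t [f ( [e [t [f num]]] )] + [t [f num] + [t [f num]]]]]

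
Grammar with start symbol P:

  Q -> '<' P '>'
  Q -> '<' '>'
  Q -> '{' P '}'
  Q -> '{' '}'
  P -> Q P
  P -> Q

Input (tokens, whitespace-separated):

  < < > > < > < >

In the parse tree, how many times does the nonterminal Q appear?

[P [Q < [P [Q < >]] >] [P [Q < >] [P [Q < >]]]]

4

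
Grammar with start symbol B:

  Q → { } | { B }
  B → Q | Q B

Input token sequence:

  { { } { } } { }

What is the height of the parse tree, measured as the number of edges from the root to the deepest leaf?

[B [Q { [B [Q { }] [B [Q { }]]] }] [B [Q { }]]]

5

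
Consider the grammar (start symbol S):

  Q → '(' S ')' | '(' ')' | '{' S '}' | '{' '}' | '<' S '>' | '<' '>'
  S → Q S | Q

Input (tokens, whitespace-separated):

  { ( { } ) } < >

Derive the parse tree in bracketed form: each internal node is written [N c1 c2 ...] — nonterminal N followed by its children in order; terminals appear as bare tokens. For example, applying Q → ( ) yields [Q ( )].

S
Q S
{ S } S
{ Q } S
{ ( S ) } S
{ ( Q ) } S
{ ( { } ) } S
{ ( { } ) } Q
{ ( { } ) } < >

[S [Q { [S [Q ( [S [Q { }]] )]] }] [S [Q < >]]]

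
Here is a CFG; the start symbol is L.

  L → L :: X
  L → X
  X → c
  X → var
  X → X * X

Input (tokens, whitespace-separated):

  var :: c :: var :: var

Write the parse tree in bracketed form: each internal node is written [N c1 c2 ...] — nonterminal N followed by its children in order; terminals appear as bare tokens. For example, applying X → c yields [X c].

L
L :: X
L :: X :: X
L :: X :: X :: X
X :: X :: X :: X
var :: X :: X :: X
var :: c :: X :: X
var :: c :: var :: X
var :: c :: var :: var

[L [L [L [L [X var]] :: [X c]] :: [X var]] :: [X var]]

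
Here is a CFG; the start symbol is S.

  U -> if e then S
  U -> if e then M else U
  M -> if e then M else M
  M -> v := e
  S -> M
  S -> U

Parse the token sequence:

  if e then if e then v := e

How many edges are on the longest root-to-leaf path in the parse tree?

[S [U if e then [S [U if e then [S [M v := e]]]]]]

6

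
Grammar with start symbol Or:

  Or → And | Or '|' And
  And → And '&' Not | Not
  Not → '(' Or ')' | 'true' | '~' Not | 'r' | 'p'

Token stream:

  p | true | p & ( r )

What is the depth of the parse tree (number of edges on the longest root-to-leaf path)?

6

[Or [Or [Or [And [Not p]]] | [And [Not true]]] | [And [And [Not p]] & [Not ( [Or [And [Not r]]] )]]]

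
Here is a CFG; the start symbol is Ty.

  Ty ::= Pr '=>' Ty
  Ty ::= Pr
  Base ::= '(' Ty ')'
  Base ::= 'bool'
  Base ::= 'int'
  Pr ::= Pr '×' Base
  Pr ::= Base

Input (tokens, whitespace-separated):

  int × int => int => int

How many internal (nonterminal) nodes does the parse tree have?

[Ty [Pr [Pr [Base int]] × [Base int]] => [Ty [Pr [Base int]] => [Ty [Pr [Base int]]]]]

11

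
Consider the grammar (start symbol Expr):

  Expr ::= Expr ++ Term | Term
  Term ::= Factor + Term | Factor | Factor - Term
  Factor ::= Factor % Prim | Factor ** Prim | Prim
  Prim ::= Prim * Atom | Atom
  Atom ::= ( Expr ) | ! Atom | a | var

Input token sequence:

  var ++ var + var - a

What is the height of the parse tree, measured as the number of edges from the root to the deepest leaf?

[Expr [Expr [Term [Factor [Prim [Atom var]]]]] ++ [Term [Factor [Prim [Atom var]]] + [Term [Factor [Prim [Atom var]]] - [Term [Factor [Prim [Atom a]]]]]]]

7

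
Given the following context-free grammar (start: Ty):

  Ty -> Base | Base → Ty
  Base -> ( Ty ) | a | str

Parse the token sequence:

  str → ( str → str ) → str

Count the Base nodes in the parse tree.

5

[Ty [Base str] → [Ty [Base ( [Ty [Base str] → [Ty [Base str]]] )] → [Ty [Base str]]]]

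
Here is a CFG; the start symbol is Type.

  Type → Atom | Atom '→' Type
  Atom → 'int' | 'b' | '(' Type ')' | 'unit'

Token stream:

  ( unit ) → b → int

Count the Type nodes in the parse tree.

4

[Type [Atom ( [Type [Atom unit]] )] → [Type [Atom b] → [Type [Atom int]]]]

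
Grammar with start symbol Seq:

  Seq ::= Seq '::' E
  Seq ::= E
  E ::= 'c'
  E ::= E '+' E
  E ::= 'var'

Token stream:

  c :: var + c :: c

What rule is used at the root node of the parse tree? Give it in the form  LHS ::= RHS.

Seq ::= Seq '::' E

[Seq [Seq [Seq [E c]] :: [E [E var] + [E c]]] :: [E c]]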